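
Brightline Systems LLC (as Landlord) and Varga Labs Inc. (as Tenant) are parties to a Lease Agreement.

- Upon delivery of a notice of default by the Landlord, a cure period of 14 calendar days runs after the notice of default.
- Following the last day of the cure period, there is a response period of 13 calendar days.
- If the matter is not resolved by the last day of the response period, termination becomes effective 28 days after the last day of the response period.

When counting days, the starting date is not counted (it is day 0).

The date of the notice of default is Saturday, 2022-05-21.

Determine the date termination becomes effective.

The last day of the cure period: 2022-05-21 + 14 days = 2022-06-04.
The last day of the response period: 13 calendar days after 2022-06-04 is 2022-06-17.
The date termination becomes effective: 28 calendar days after 2022-06-17 is 2022-07-15.

2022-07-15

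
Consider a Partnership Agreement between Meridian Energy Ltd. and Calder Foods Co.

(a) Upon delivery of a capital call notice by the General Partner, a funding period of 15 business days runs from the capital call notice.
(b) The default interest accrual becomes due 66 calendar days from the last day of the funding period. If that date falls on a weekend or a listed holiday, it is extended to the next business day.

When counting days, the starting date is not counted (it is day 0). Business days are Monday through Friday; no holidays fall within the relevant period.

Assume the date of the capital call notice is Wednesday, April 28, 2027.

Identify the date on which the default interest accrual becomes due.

July 26, 2027

The last day of the funding period: counting 15 business days from Wednesday, April 28, 2027 (Apr 29, Apr 30, May 3, May 4, …, May 17, May 18, May 19, skipping weekends) reaches Wednesday, May 19, 2027.
Adding 66 calendar days to May 19, 2027 gives July 24, 2027, which is the date on which the default interest accrual becomes due. That falls on a Saturday, so it rolls to the next business day, Monday, July 26, 2027.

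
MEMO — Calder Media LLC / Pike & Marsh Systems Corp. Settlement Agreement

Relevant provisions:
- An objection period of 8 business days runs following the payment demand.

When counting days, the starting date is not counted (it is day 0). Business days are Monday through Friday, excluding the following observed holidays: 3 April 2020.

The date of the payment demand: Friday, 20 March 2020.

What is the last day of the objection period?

The last day of the objection period: 8 business days after Friday, 20 March 2020, skipping weekends — Mar 23, Mar 24, Mar 25, Mar 26, Mar 27, Mar 30, Mar 31, Apr 1 — lands on Wednesday, 1 April 2020.

1 April 2020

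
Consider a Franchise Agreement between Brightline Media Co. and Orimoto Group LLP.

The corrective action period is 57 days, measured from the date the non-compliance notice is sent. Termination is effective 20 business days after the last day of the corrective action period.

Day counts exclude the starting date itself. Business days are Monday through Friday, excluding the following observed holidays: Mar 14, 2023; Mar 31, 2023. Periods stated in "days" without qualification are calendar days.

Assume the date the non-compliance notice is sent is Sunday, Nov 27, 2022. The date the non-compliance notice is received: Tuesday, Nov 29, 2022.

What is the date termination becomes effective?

Feb 20, 2023

The last day of the corrective action period: Nov 27, 2022 + 57 days = Jan 23, 2023.
The date termination becomes effective: counting 20 business days from Monday, Jan 23, 2023 (Jan 24, Jan 25, Jan 26, Jan 27, …, Feb 16, Feb 17, Feb 20, skipping weekends) reaches Monday, Feb 20, 2023.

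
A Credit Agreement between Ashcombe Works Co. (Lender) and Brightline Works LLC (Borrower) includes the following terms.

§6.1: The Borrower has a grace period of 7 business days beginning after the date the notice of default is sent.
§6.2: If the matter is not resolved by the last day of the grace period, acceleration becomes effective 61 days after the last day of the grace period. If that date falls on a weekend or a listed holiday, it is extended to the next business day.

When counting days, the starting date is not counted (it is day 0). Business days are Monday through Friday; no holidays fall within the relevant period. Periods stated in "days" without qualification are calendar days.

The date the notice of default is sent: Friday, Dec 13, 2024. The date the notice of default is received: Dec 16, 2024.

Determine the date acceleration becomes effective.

The last day of the grace period: 7 business days after Friday, Dec 13, 2024, skipping weekends — Dec 16, Dec 17, Dec 18, Dec 19, Dec 20, Dec 23, Dec 24 — lands on Tuesday, Dec 24, 2024.
The date acceleration becomes effective: Dec 24, 2024 + 61 days = Feb 23, 2025. That falls on a Sunday, so it rolls to the next business day, Monday, Feb 24, 2025.

Feb 24, 2025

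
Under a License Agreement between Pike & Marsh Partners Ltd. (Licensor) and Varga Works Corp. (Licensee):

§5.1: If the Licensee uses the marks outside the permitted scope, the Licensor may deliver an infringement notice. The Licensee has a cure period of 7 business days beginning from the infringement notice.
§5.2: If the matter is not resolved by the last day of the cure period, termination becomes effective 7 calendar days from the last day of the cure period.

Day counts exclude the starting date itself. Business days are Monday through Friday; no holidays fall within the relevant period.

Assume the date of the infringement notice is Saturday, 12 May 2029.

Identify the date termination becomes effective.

29 May 2029

From Saturday, 12 May 2029, 7 business days (May 14, May 15, May 16, May 17, May 18, May 21, May 22, skipping weekends) brings us to Tuesday, 22 May 2029, which is the last day of the cure period.
The date termination becomes effective: 22 May 2029 + 7 days = 29 May 2029.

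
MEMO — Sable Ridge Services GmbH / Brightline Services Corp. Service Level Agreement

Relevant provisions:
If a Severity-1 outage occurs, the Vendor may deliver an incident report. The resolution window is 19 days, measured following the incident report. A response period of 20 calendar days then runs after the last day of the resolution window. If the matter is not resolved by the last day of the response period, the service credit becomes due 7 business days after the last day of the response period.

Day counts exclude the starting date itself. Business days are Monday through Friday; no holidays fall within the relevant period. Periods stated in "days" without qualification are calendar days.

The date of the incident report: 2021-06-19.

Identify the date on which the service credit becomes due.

Adding 19 calendar days to 2021-06-19 gives 2021-07-08, which is the last day of the resolution window.
The last day of the response period: 2021-07-08 + 20 days = 2021-07-28.
The date on which the service credit becomes due: 7 business days after Wednesday, 2021-07-28, skipping weekends — Jul 29, Jul 30, Aug 2, Aug 3, Aug 4, Aug 5, Aug 6 — lands on Friday, 2021-08-06.

2021-08-06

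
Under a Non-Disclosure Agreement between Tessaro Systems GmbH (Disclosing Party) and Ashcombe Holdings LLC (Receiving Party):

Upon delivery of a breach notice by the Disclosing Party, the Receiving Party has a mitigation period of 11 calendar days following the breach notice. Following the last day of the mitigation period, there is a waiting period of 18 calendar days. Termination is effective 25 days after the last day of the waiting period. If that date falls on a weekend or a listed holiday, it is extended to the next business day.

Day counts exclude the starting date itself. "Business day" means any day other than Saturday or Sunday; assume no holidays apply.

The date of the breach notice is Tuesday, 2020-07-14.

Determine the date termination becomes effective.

The last day of the mitigation period: 2020-07-14 + 11 days = 2020-07-25.
The last day of the waiting period: 18 calendar days after 2020-07-25 is 2020-08-12.
The date termination becomes effective: 25 calendar days after 2020-08-12 is 2020-09-06. That falls on a Sunday, so it rolls to the next business day, Monday, 2020-09-07.

2020-09-07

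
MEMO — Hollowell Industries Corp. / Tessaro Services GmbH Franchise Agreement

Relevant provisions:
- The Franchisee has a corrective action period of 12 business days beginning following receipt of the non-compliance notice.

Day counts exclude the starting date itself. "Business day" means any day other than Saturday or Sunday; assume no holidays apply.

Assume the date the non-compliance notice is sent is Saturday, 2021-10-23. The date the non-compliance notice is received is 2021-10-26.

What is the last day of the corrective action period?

2021-11-11

The last day of the corrective action period: 12 business days after Tuesday, 2021-10-26, skipping weekends — Oct 27, Oct 28, Oct 29, Nov 1, …, Nov 9, Nov 10, Nov 11 — lands on Thursday, 2021-11-11.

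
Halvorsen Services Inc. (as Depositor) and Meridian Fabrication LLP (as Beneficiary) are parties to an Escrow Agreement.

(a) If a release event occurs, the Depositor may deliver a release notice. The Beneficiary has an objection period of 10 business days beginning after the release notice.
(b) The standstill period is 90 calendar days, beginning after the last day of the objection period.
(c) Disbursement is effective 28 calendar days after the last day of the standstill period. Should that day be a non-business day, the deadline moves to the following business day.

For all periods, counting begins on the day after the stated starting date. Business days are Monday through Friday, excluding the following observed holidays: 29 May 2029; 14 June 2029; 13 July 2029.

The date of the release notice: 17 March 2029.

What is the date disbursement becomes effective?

The last day of the objection period: counting 10 business days from Saturday, 17 March 2029 (Mar 19, Mar 20, Mar 21, Mar 22, Mar 23, Mar 26, Mar 27, Mar 28, Mar 29, Mar 30, skipping weekends) reaches Friday, 30 March 2029.
Adding 90 calendar days to 30 March 2029 gives 28 June 2029, which is the last day of the standstill period.
Adding 28 calendar days to 28 June 2029 gives 26 July 2029, which is the date disbursement becomes effective. 26 July 2029 is a Thursday and is not a listed holiday, so no roll-forward applies.

26 July 2029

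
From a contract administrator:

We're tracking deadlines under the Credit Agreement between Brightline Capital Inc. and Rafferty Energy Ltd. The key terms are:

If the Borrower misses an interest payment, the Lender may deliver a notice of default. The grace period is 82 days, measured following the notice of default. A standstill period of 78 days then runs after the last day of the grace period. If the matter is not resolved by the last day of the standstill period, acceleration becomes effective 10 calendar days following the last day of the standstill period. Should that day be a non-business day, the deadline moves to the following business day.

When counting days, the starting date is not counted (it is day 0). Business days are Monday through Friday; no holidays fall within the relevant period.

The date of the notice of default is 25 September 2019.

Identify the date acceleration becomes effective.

13 March 2020

The last day of the grace period: 82 calendar days after 25 September 2019 is 16 December 2019.
The last day of the standstill period: 16 December 2019 + 78 days = 3 March 2020.
The date acceleration becomes effective: 3 March 2020 + 10 days = 13 March 2020. 13 March 2020 is a Friday, so no roll-forward applies.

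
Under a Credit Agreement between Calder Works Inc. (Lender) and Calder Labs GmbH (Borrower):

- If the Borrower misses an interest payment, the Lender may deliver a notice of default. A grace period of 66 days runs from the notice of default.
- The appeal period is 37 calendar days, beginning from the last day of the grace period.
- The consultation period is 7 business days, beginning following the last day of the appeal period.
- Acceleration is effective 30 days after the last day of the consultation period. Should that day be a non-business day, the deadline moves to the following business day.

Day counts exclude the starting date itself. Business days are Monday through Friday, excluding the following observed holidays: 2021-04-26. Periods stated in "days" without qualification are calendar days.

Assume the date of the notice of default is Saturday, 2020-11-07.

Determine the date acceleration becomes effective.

2021-03-31

The last day of the grace period: 66 calendar days after 2020-11-07 is 2021-01-12.
Adding 37 calendar days to 2021-01-12 gives 2021-02-18, which is the last day of the appeal period.
The last day of the consultation period: 7 business days after Thursday, 2021-02-18, skipping weekends — Feb 19, Feb 22, Feb 23, Feb 24, Feb 25, Feb 26, Mar 1 — lands on Monday, 2021-03-01.
The date acceleration becomes effective: 30 calendar days after 2021-03-01 is 2021-03-31. 2021-03-31 is a Wednesday and is not a listed holiday, so no roll-forward applies.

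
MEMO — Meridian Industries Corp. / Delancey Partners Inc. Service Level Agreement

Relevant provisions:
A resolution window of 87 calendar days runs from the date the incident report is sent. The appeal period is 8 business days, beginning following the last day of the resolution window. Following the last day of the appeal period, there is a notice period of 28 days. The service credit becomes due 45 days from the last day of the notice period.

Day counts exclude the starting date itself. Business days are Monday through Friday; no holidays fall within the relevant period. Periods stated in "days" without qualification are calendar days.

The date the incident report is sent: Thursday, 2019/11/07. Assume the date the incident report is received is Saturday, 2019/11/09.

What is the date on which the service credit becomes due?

2020/04/25

The last day of the resolution window: 2019/11/07 + 87 days = 2020/02/02.
The last day of the appeal period: counting 8 business days from Sunday, 2020/02/02 (Feb 3, Feb 4, Feb 5, Feb 6, Feb 7, Feb 10, Feb 11, Feb 12, skipping weekends) reaches Wednesday, 2020/02/12.
The last day of the notice period: 28 calendar days after 2020/02/12 is 2020/03/11.
Adding 45 calendar days to 2020/03/11 gives 2020/04/25, which is the date on which the service credit becomes due.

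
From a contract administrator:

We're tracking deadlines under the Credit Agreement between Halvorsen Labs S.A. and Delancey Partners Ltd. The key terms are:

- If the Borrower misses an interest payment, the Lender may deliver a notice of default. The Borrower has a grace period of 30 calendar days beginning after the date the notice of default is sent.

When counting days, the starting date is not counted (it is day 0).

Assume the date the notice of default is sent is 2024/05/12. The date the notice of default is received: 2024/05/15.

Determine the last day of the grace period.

2024/06/11

Adding 30 calendar days to 2024/05/12 gives 2024/06/11, which is the last day of the grace period.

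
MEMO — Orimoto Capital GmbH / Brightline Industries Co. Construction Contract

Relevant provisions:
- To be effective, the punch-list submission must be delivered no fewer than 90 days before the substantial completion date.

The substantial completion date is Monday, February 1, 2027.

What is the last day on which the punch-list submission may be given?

Counting back 90 calendar days from February 1, 2027 gives November 3, 2026.

November 3, 2026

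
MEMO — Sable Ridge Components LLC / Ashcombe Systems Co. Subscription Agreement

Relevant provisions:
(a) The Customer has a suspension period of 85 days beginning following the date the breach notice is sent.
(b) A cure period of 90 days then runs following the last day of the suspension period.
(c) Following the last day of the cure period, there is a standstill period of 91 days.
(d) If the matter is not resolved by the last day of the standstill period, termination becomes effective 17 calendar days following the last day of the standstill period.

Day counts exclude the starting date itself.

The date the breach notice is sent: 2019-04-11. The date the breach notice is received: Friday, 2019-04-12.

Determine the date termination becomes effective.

The last day of the suspension period: 2019-04-11 + 85 days = 2019-07-05.
The last day of the cure period: 90 calendar days after 2019-07-05 is 2019-10-03.
The last day of the standstill period: 91 calendar days after 2019-10-03 is 2020-01-02.
Adding 17 calendar days to 2020-01-02 gives 2020-01-19, which is the date termination becomes effective.

2020-01-19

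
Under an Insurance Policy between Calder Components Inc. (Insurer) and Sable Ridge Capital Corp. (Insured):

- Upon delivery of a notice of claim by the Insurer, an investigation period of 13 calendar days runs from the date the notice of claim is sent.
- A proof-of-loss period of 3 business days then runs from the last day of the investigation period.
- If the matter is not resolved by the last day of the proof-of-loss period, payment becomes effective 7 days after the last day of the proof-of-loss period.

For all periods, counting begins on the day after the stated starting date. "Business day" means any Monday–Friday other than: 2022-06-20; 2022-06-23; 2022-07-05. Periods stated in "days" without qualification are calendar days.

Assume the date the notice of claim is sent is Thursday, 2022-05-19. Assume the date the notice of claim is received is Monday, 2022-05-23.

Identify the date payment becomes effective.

The last day of the investigation period: 13 calendar days after 2022-05-19 is 2022-06-01.
The last day of the proof-of-loss period: 3 business days after Wednesday, 2022-06-01, skipping weekends — Jun 2, Jun 3, Jun 6 — lands on Monday, 2022-06-06.
Adding 7 calendar days to 2022-06-06 gives 2022-06-13, which is the date payment becomes effective.

2022-06-13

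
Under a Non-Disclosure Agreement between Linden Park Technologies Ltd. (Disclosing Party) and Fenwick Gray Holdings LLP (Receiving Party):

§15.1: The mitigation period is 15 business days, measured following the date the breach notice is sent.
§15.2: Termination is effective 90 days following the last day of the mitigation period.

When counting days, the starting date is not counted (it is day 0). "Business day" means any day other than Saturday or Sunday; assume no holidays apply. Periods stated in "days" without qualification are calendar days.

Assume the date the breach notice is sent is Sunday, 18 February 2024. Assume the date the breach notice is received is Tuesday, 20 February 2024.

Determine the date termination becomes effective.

The last day of the mitigation period: counting 15 business days from Sunday, 18 February 2024 (Feb 19, Feb 20, Feb 21, Feb 22, …, Mar 6, Mar 7, Mar 8, skipping weekends) reaches Friday, 8 March 2024.
The date termination becomes effective: 8 March 2024 + 90 days = 6 June 2024.

6 June 2024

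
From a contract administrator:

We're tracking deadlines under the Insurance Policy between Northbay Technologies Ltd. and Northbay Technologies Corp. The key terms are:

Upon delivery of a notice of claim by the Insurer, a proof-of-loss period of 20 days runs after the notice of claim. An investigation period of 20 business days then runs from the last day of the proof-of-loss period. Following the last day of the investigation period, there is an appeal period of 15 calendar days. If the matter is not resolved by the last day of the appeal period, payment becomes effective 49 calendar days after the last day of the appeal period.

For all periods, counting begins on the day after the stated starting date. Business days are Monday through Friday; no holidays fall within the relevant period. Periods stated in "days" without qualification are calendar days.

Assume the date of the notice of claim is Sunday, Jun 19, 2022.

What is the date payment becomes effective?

The last day of the proof-of-loss period: 20 calendar days after Jun 19, 2022 is Jul 9, 2022.
From Saturday, Jul 9, 2022, 20 business days (Jul 11, Jul 12, Jul 13, Jul 14, …, Aug 3, Aug 4, Aug 5, skipping weekends) brings us to Friday, Aug 5, 2022, which is the last day of the investigation period.
The last day of the appeal period: 15 calendar days after Aug 5, 2022 is Aug 20, 2022.
Adding 49 calendar days to Aug 20, 2022 gives Oct 8, 2022, which is the date payment becomes effective.

Oct 8, 2022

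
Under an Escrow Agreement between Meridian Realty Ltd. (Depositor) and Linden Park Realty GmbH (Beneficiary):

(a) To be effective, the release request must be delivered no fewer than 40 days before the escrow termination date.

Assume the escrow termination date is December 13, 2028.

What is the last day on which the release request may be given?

Counting back 40 calendar days from December 13, 2028 gives November 3, 2028.

November 3, 2028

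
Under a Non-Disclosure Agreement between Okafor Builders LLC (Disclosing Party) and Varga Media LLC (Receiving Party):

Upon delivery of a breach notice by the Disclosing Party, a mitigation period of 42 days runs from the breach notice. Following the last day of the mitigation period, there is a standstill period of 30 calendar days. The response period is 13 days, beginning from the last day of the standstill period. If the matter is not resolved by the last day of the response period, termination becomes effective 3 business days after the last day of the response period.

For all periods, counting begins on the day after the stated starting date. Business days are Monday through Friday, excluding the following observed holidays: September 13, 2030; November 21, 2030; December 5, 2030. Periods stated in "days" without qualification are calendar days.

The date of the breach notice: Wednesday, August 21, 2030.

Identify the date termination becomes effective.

November 19, 2030

The last day of the mitigation period: 42 calendar days after August 21, 2030 is October 2, 2030.
The last day of the standstill period: October 2, 2030 + 30 days = November 1, 2030.
The last day of the response period: November 1, 2030 + 13 days = November 14, 2030.
The date termination becomes effective: 3 business days after Thursday, November 14, 2030, skipping weekends — Nov 15, Nov 18, Nov 19 — lands on Tuesday, November 19, 2030.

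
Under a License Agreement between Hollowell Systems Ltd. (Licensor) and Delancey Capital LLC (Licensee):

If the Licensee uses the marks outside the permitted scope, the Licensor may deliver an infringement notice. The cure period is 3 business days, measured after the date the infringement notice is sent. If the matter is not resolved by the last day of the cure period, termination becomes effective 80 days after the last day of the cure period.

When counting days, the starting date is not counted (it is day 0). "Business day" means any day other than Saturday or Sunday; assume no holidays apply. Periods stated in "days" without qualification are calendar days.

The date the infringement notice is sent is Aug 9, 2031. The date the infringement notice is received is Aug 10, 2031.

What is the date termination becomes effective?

From Saturday, Aug 9, 2031, 3 business days (Aug 11, Aug 12, Aug 13, skipping weekends) brings us to Wednesday, Aug 13, 2031, which is the last day of the cure period.
The date termination becomes effective: Aug 13, 2031 + 80 days = Nov 1, 2031.

Nov 1, 2031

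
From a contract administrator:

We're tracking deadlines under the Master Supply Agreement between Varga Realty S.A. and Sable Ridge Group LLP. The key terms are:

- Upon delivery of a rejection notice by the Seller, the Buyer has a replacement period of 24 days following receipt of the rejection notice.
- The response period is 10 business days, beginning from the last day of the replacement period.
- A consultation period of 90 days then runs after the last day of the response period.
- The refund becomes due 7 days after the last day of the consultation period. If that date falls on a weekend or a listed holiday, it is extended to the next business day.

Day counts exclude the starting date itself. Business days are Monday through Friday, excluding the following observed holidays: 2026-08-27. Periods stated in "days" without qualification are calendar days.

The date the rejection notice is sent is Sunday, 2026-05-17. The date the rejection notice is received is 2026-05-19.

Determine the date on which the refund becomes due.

2026-10-01

Adding 24 calendar days to 2026-05-19 gives 2026-06-12, which is the last day of the replacement period.
The last day of the response period: counting 10 business days from Friday, 2026-06-12 (Jun 15, Jun 16, Jun 17, Jun 18, Jun 19, Jun 22, Jun 23, Jun 24, Jun 25, Jun 26, skipping weekends) reaches Friday, 2026-06-26.
Adding 90 calendar days to 2026-06-26 gives 2026-09-24, which is the last day of the consultation period.
The date on which the refund becomes due: 7 calendar days after 2026-09-24 is 2026-10-01. 2026-10-01 is a Thursday and is not a listed holiday, so no roll-forward applies.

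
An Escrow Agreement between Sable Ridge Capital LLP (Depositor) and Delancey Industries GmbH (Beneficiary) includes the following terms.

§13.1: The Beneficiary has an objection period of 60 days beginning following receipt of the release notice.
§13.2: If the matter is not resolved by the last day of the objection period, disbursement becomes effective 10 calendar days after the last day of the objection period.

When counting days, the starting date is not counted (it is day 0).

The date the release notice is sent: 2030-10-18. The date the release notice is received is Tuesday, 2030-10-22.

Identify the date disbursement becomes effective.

Adding 60 calendar days to 2030-10-22 gives 2030-12-21, which is the last day of the objection period.
Adding 10 calendar days to 2030-12-21 gives 2030-12-31, which is the date disbursement becomes effective.

2030-12-31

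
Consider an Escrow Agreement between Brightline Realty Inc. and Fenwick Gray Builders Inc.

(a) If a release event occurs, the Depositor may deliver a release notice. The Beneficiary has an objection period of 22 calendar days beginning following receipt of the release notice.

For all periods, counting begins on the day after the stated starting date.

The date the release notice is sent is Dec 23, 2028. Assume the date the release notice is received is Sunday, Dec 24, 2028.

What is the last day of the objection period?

Adding 22 calendar days to Dec 24, 2028 gives Jan 15, 2029, which is the last day of the objection period.

Jan 15, 2029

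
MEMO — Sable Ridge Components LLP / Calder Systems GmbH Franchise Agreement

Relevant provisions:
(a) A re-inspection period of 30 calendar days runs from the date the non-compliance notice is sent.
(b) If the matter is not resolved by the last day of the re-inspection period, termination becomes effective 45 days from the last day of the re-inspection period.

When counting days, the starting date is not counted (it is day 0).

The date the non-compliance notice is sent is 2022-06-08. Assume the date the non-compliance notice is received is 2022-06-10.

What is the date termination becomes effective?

The last day of the re-inspection period: 2022-06-08 + 30 days = 2022-07-08.
The date termination becomes effective: 2022-07-08 + 45 days = 2022-08-22.

2022-08-22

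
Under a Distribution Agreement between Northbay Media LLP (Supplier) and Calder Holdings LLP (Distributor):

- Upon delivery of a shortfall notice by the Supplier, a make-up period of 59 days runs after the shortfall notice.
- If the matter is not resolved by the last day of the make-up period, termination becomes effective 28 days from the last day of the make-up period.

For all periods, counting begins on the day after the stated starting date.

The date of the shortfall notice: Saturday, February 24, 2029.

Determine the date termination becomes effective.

May 22, 2029

The last day of the make-up period: 59 calendar days after February 24, 2029 is April 24, 2029.
The date termination becomes effective: 28 calendar days after April 24, 2029 is May 22, 2029.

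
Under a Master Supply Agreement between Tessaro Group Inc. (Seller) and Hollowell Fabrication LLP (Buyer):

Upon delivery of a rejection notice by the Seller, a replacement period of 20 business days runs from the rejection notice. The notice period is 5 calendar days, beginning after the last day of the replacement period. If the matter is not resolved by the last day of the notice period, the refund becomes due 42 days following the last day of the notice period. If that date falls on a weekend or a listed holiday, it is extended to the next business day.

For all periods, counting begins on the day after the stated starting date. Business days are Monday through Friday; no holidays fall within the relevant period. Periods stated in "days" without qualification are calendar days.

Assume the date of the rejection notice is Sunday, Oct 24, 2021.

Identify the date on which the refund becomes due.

The last day of the replacement period: 20 business days after Sunday, Oct 24, 2021, skipping weekends — Oct 25, Oct 26, Oct 27, Oct 28, …, Nov 17, Nov 18, Nov 19 — lands on Friday, Nov 19, 2021.
Adding 5 calendar days to Nov 19, 2021 gives Nov 24, 2021, which is the last day of the notice period.
Adding 42 calendar days to Nov 24, 2021 gives Jan 5, 2022, which is the date on which the refund becomes due. Jan 5, 2022 is a Wednesday, so no roll-forward applies.

Jan 5, 2022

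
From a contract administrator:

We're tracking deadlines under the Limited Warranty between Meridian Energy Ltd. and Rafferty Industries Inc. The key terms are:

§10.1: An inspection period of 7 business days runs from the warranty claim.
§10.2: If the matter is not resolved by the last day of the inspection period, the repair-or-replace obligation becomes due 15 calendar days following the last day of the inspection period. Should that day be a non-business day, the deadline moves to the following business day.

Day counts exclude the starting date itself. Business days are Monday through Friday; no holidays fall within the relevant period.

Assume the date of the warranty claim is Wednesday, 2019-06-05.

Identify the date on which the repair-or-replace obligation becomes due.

The last day of the inspection period: counting 7 business days from Wednesday, 2019-06-05 (Jun 6, Jun 7, Jun 10, Jun 11, Jun 12, Jun 13, Jun 14, skipping weekends) reaches Friday, 2019-06-14.
Adding 15 calendar days to 2019-06-14 gives 2019-06-29, which is the date on which the repair-or-replace obligation becomes due. That falls on a Saturday, so it rolls to the next business day, Monday, 2019-07-01.

2019-07-01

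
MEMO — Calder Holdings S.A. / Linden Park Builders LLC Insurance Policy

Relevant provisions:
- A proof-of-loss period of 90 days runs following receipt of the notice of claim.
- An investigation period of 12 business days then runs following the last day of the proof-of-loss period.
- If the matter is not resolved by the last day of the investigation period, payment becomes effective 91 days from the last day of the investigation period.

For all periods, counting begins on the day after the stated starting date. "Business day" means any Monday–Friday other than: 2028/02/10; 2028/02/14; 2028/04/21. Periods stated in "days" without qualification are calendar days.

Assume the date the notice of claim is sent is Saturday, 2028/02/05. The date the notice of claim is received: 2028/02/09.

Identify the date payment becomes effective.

The last day of the proof-of-loss period: 90 calendar days after 2028/02/09 is 2028/05/09.
The last day of the investigation period: 12 business days after Tuesday, 2028/05/09, skipping weekends — May 10, May 11, May 12, May 15, …, May 23, May 24, May 25 — lands on Thursday, 2028/05/25.
The date payment becomes effective: 2028/05/25 + 91 days = 2028/08/24.

2028/08/24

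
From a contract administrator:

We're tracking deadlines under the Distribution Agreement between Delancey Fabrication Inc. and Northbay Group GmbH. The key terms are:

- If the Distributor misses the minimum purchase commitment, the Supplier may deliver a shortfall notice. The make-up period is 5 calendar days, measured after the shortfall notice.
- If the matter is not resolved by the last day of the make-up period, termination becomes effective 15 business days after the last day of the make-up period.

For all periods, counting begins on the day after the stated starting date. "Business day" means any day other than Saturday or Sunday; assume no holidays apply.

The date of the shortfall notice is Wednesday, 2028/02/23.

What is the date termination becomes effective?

2028/03/20

Adding 5 calendar days to 2028/02/23 gives 2028/02/28, which is the last day of the make-up period.
The date termination becomes effective: counting 15 business days from Monday, 2028/02/28 (Feb 29, Mar 1, Mar 2, Mar 3, …, Mar 16, Mar 17, Mar 20, skipping weekends) reaches Monday, 2028/03/20.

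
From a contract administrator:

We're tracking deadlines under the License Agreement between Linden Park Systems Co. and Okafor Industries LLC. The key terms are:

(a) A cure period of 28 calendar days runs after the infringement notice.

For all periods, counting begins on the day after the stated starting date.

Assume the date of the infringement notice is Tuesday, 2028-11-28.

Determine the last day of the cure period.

The last day of the cure period: 28 calendar days after 2028-11-28 is 2028-12-26.

2028-12-26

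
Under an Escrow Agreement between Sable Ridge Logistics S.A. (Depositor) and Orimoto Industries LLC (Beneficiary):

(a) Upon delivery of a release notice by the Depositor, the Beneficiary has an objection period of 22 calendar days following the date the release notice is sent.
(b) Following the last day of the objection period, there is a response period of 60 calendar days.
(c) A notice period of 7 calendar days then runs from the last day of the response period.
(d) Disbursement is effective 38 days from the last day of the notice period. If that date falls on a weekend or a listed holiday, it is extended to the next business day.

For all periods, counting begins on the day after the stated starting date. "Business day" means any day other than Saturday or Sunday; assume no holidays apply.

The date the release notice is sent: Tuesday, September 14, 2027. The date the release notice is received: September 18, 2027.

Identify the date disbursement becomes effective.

The last day of the objection period: 22 calendar days after September 14, 2027 is October 6, 2027.
Adding 60 calendar days to October 6, 2027 gives December 5, 2027, which is the last day of the response period.
The last day of the notice period: December 5, 2027 + 7 days = December 12, 2027.
The date disbursement becomes effective: 38 calendar days after December 12, 2027 is January 19, 2028. January 19, 2028 is a Wednesday, so no roll-forward applies.

January 19, 2028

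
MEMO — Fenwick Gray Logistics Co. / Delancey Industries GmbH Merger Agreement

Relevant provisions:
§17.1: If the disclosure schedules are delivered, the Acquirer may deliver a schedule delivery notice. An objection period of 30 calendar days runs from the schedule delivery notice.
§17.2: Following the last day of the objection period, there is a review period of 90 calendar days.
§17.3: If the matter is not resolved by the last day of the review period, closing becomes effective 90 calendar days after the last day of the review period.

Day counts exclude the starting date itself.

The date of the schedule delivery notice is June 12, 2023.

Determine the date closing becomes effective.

January 8, 2024

The last day of the objection period: June 12, 2023 + 30 days = July 12, 2023.
The last day of the review period: July 12, 2023 + 90 days = October 10, 2023.
The date closing becomes effective: 90 calendar days after October 10, 2023 is January 8, 2024.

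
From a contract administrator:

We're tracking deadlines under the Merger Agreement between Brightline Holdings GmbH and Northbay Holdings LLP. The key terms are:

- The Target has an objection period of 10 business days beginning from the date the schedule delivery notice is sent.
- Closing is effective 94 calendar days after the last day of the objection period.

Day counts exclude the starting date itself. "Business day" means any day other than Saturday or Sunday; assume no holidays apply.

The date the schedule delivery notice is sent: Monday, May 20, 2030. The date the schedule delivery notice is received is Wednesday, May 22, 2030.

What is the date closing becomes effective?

From Monday, May 20, 2030, 10 business days (May 21, May 22, May 23, May 24, May 27, May 28, May 29, May 30, May 31, Jun 3, skipping weekends) brings us to Monday, June 3, 2030, which is the last day of the objection period.
The date closing becomes effective: June 3, 2030 + 94 days = September 5, 2030.

September 5, 2030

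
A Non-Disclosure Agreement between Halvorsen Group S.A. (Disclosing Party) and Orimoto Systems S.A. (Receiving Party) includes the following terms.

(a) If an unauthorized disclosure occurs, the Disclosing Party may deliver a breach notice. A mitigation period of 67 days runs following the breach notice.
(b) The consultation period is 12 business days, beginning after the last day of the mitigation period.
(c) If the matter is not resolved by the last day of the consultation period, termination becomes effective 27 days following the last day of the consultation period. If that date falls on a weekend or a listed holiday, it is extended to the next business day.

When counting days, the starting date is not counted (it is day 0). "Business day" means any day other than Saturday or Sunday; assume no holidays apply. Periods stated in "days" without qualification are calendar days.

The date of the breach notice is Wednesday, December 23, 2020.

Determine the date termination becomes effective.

April 12, 2021

The last day of the mitigation period: December 23, 2020 + 67 days = February 28, 2021.
The last day of the consultation period: counting 12 business days from Sunday, February 28, 2021 (Mar 1, Mar 2, Mar 3, Mar 4, …, Mar 12, Mar 15, Mar 16, skipping weekends) reaches Tuesday, March 16, 2021.
Adding 27 calendar days to March 16, 2021 gives April 12, 2021, which is the date termination becomes effective. April 12, 2021 is a Monday, so no roll-forward applies.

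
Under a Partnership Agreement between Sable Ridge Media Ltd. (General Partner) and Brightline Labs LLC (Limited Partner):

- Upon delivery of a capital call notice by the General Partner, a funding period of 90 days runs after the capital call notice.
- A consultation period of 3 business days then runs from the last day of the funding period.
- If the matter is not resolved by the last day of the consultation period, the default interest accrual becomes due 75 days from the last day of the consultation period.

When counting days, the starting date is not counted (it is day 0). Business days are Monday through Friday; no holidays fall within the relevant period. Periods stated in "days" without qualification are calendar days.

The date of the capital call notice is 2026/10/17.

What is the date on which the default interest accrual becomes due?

2027/04/05

The last day of the funding period: 90 calendar days after 2026/10/17 is 2027/01/15.
The last day of the consultation period: counting 3 business days from Friday, 2027/01/15 (Jan 18, Jan 19, Jan 20, skipping weekends) reaches Wednesday, 2027/01/20.
The date on which the default interest accrual becomes due: 2027/01/20 + 75 days = 2027/04/05.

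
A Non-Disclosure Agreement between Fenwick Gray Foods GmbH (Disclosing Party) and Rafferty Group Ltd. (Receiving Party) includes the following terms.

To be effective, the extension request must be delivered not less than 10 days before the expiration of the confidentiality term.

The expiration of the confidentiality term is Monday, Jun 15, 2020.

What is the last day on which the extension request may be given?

Jun 15, 2020 minus 10 days is Jun 5, 2020.

Jun 5, 2020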